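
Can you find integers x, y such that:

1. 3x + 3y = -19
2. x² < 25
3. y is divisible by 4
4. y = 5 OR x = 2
No

Even the single constraint (3x + 3y = -19) is infeasible over the integers.

  - 3x + 3y = -19: every term on the left is divisible by 3, so the LHS ≡ 0 (mod 3), but the RHS -19 is not — no integer solution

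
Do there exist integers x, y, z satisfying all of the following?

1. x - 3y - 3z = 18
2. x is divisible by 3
Yes

Take x = 0, y = 0, z = -6. Substituting into each constraint:
  (1) 0 - 3(0) - 3(-6) = 18 ✓
  (2) 0 = 3 × 0, remainder 0 ✓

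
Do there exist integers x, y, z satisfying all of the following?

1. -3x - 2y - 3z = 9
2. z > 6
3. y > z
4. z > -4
Yes

Take x = -17, y = 9, z = 8. Substituting into each constraint:
  (1) -3(-17) - 2(9) - 3(8) = 9 ✓
  (2) 8 > 6 ✓
  (3) 9 > 8 ✓
  (4) 8 > -4 ✓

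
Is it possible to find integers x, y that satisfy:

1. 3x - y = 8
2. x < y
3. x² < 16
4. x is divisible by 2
No

A contradictory subset is {3x - y = 8, x < y, x² < 16}. No integer assignment can satisfy these jointly:

  - 3x - y = 8: is a linear equation tying the variables together
  - x < y: bounds one variable relative to another variable
  - x² < 16: restricts x to |x| ≤ 3

The bounds confine x to {-3, -2, -1, 0, 1, 2, 3}. For each value, substitute into the equation:
  • x = -3: the equation forces y = -17, but y > x fails since -17 ≤ -3.
  • x = -2: the equation forces y = -14, but y > x fails since -14 ≤ -2.
  • x = -1: the equation forces y = -11, but y > x fails since -11 ≤ -1.
  • x = 0: the equation forces y = -8, but y > x fails since -8 ≤ 0.
  • x = 1: the equation forces y = -5, but y > x fails since -5 ≤ 1.
  • x = 2: the equation forces y = -2, but y > x fails since -2 ≤ 2.
  • x = 3: the equation forces y = 1, but y > x fails since 1 ≤ 3.
Every case fails, so no integer solution exists.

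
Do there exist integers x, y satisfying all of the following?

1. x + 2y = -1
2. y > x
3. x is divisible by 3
Yes

Take x = -3, y = 1. Substituting into each constraint:
  (1) (-3) + 2(1) = -1 ✓
  (2) 1 > -3 ✓
  (3) -3 = 3 × -1, remainder 0 ✓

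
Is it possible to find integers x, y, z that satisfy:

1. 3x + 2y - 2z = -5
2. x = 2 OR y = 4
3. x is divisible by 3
Yes

Take x = -3, y = 4, z = 2. Substituting into each constraint:
  (1) 3(-3) + 2(4) - 2(2) = -5 ✓
  (2) y = 4, target 4 ✓ (second branch holds)
  (3) -3 = 3 × -1, remainder 0 ✓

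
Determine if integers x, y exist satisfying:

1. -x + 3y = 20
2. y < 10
Yes

Take x = -20, y = 0. Substituting into each constraint:
  (1) 20 + 3(0) = 20 ✓
  (2) 0 < 10 ✓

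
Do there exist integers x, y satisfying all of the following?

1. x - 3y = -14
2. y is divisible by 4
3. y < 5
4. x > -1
No

A contradictory subset is {x - 3y = -14, y < 5, x > -1}. No integer assignment can satisfy these jointly:

  - x - 3y = -14: is a linear equation tying the variables together
  - y < 5: bounds one variable relative to a constant
  - x > -1: bounds one variable relative to a constant

Range argument: with x ∈ [0, ∞], y ∈ [−∞, 4], the left side of the equation is at least -12, but the right side is -14 < -12. No integer solution exists.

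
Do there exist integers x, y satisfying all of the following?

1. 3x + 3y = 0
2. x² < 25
Yes

Take x = 0, y = 0. Substituting into each constraint:
  (1) 3(0) + 3(0) = 0 ✓
  (2) x² = (0)² = 0, and 0 < 25 ✓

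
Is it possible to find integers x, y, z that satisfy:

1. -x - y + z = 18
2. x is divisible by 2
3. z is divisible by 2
Yes

Take x = 0, y = -18, z = 0. Substituting into each constraint:
  (1) 0 + 18 + 0 = 18 ✓
  (2) 0 = 2 × 0, remainder 0 ✓
  (3) 0 = 2 × 0, remainder 0 ✓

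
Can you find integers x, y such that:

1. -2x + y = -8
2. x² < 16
Yes

Take x = 0, y = -8. Substituting into each constraint:
  (1) -2(0) + (-8) = -8 ✓
  (2) x² = (0)² = 0, and 0 < 16 ✓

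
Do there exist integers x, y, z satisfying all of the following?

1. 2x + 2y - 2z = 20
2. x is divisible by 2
Yes

Take x = 0, y = 10, z = 0. Substituting into each constraint:
  (1) 2(0) + 2(10) - 2(0) = 20 ✓
  (2) 0 = 2 × 0, remainder 0 ✓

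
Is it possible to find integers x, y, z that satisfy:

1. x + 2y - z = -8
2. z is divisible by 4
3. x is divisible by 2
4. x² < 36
Yes

Take x = 0, y = -4, z = 0. Substituting into each constraint:
  (1) 0 + 2(-4) + 0 = -8 ✓
  (2) 0 = 4 × 0, remainder 0 ✓
  (3) 0 = 2 × 0, remainder 0 ✓
  (4) x² = (0)² = 0, and 0 < 36 ✓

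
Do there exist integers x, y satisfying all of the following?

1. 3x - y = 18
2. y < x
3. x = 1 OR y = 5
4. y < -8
Yes

Take x = 1, y = -15. Substituting into each constraint:
  (1) 3(1) + 15 = 18 ✓
  (2) -15 < 1 ✓
  (3) x = 1, target 1 ✓ (first branch holds)
  (4) -15 < -8 ✓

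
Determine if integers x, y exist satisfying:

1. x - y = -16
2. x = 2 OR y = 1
Yes

Take x = 2, y = 18. Substituting into each constraint:
  (1) 2 + (-18) = -16 ✓
  (2) x = 2, target 2 ✓ (first branch holds)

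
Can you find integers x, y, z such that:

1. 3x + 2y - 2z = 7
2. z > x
Yes

Take x = -1, y = 5, z = 0. Substituting into each constraint:
  (1) 3(-1) + 2(5) - 2(0) = 7 ✓
  (2) 0 > -1 ✓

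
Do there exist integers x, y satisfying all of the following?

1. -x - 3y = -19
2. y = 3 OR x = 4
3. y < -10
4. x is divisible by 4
No

A contradictory subset is {-x - 3y = -19, y = 3 OR x = 4, y < -10}. No integer assignment can satisfy these jointly:

  - -x - 3y = -19: is a linear equation tying the variables together
  - y = 3 OR x = 4: forces a choice: either y = 3 or x = 4
  - y < -10: bounds one variable relative to a constant

Split on the disjunction (y = 3 OR x = 4):
  • If y = 3: this contradicts the bound y ≤ -11.
  • If x = 4: the equation forces y = 5, which contradicts the bound y ≤ -11.
Both branches are infeasible, so the system has no integer solution.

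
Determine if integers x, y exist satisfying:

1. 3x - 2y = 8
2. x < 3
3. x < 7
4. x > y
Yes

Take x = 2, y = -1. Substituting into each constraint:
  (1) 3(2) - 2(-1) = 8 ✓
  (2) 2 < 3 ✓
  (3) 2 < 7 ✓
  (4) 2 > -1 ✓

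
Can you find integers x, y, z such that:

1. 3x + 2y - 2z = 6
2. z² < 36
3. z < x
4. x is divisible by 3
Yes

Take x = 0, y = 2, z = -1. Substituting into each constraint:
  (1) 3(0) + 2(2) - 2(-1) = 6 ✓
  (2) z² = (-1)² = 1, and 1 < 36 ✓
  (3) -1 < 0 ✓
  (4) 0 = 3 × 0, remainder 0 ✓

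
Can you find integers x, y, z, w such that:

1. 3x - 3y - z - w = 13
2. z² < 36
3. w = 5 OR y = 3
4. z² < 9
Yes

Take x = 0, y = -6, z = 0, w = 5. Substituting into each constraint:
  (1) 3(0) - 3(-6) + 0 + (-5) = 13 ✓
  (2) z² = (0)² = 0, and 0 < 36 ✓
  (3) w = 5, target 5 ✓ (first branch holds)
  (4) z² = (0)² = 0, and 0 < 9 ✓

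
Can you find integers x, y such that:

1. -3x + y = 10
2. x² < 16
Yes

Take x = -3, y = 1. Substituting into each constraint:
  (1) -3(-3) + 1 = 10 ✓
  (2) x² = (-3)² = 9, and 9 < 16 ✓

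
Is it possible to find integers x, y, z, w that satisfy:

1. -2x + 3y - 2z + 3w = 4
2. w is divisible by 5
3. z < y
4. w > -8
Yes

Take x = -1, y = 0, z = -1, w = 0. Substituting into each constraint:
  (1) -2(-1) + 3(0) - 2(-1) + 3(0) = 4 ✓
  (2) 0 = 5 × 0, remainder 0 ✓
  (3) -1 < 0 ✓
  (4) 0 > -8 ✓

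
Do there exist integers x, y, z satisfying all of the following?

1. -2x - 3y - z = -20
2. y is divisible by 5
Yes

Take x = 0, y = 0, z = 20. Substituting into each constraint:
  (1) -2(0) - 3(0) + (-20) = -20 ✓
  (2) 0 = 5 × 0, remainder 0 ✓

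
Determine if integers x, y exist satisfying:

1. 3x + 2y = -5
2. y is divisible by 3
No

The full constraint system is jointly infeasible over the integers. Each constraint and what it forces:

  - 3x + 2y = -5: is a linear equation tying the variables together
  - y is divisible by 3: restricts y to multiples of 3

Modular obstruction: writing y = 3y', every remaining term of the linear equation is divisible by 3, so the left side is ≡ 0 (mod 3); but the right side -5 ≡ 1 (mod 3). No integers can satisfy it.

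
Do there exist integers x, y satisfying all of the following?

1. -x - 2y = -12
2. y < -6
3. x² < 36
No

The full constraint system is jointly infeasible over the integers. Each constraint and what it forces:

  - -x - 2y = -12: is a linear equation tying the variables together
  - y < -6: bounds one variable relative to a constant
  - x² < 36: restricts x to |x| ≤ 5

Range argument: with x ∈ [-5, 5], y ∈ [−∞, -7], the left side of the equation is at least 9, but the right side is -12 < 9. No integer solution exists.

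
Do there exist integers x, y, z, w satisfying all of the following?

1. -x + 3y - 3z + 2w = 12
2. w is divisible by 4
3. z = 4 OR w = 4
Yes

Take x = 2, y = 0, z = -2, w = 4. Substituting into each constraint:
  (1) (-2) + 3(0) - 3(-2) + 2(4) = 12 ✓
  (2) 4 = 4 × 1, remainder 0 ✓
  (3) w = 4, target 4 ✓ (second branch holds)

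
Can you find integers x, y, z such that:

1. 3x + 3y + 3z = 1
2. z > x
No

Even the single constraint (3x + 3y + 3z = 1) is infeasible over the integers.

  - 3x + 3y + 3z = 1: every term on the left is divisible by 3, so the LHS ≡ 0 (mod 3), but the RHS 1 is not — no integer solution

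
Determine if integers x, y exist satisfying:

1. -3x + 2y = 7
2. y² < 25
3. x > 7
No

The full constraint system is jointly infeasible over the integers. Each constraint and what it forces:

  - -3x + 2y = 7: is a linear equation tying the variables together
  - y² < 25: restricts y to |y| ≤ 4
  - x > 7: bounds one variable relative to a constant

Range argument: with x ∈ [8, ∞], y ∈ [-4, 4], the left side of the equation is at most -16, but the right side is 7 > -16. No integer solution exists.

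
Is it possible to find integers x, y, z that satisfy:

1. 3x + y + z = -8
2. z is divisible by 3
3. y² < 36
Yes

Take x = -3, y = 1, z = 0. Substituting into each constraint:
  (1) 3(-3) + 1 + 0 = -8 ✓
  (2) 0 = 3 × 0, remainder 0 ✓
  (3) y² = (1)² = 1, and 1 < 36 ✓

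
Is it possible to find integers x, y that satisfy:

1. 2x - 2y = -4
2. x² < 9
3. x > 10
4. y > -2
No

A contradictory subset is {x² < 9, x > 10}. No integer assignment can satisfy these jointly:

  - x² < 9: restricts x to |x| ≤ 2
  - x > 10: bounds one variable relative to a constant

Direct contradiction: the bounds on x require x ≥ 11 and x ≤ 2 simultaneously, which is empty.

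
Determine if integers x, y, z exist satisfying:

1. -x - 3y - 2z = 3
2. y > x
Yes

Take x = 0, y = 1, z = -3. Substituting into each constraint:
  (1) 0 - 3(1) - 2(-3) = 3 ✓
  (2) 1 > 0 ✓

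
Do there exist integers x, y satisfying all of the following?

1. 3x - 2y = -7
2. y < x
Yes

Take x = -9, y = -10. Substituting into each constraint:
  (1) 3(-9) - 2(-10) = -7 ✓
  (2) -10 < -9 ✓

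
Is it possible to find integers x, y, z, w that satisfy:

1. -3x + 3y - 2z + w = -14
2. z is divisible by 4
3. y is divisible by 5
Yes

Take x = 5, y = 0, z = 0, w = 1. Substituting into each constraint:
  (1) -3(5) + 3(0) - 2(0) + 1 = -14 ✓
  (2) 0 = 4 × 0, remainder 0 ✓
  (3) 0 = 5 × 0, remainder 0 ✓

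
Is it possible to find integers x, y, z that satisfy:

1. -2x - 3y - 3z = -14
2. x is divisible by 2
Yes

Take x = -2, y = 0, z = 6. Substituting into each constraint:
  (1) -2(-2) - 3(0) - 3(6) = -14 ✓
  (2) -2 = 2 × -1, remainder 0 ✓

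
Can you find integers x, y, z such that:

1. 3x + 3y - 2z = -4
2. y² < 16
Yes

Take x = 0, y = 0, z = 2. Substituting into each constraint:
  (1) 3(0) + 3(0) - 2(2) = -4 ✓
  (2) y² = (0)² = 0, and 0 < 16 ✓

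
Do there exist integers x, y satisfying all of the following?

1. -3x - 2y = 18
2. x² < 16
Yes

Take x = 0, y = -9. Substituting into each constraint:
  (1) -3(0) - 2(-9) = 18 ✓
  (2) x² = (0)² = 0, and 0 < 16 ✓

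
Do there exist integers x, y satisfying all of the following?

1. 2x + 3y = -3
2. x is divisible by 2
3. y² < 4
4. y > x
No

The full constraint system is jointly infeasible over the integers. Each constraint and what it forces:

  - 2x + 3y = -3: is a linear equation tying the variables together
  - x is divisible by 2: restricts x to multiples of 2
  - y² < 4: restricts y to |y| ≤ 1
  - y > x: bounds one variable relative to another variable

The bounds confine y to {-1, 0, 1}. For each value, substitute into the equation:
  • y = -1: the equation forces x = 0, but y > x fails since -1 ≤ 0.
  • y = 0: the equation gives 2x = -3, so x would not be an integer.
  • y = 1: the equation forces x = -3, but 2 does not divide -3.
Every case fails, so no integer solution exists.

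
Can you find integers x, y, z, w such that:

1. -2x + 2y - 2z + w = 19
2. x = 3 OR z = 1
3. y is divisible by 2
Yes

Take x = -10, y = 0, z = 1, w = 1. Substituting into each constraint:
  (1) -2(-10) + 2(0) - 2(1) + 1 = 19 ✓
  (2) z = 1, target 1 ✓ (second branch holds)
  (3) 0 = 2 × 0, remainder 0 ✓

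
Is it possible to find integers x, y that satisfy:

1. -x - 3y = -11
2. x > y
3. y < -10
Yes

Take x = 44, y = -11. Substituting into each constraint:
  (1) (-44) - 3(-11) = -11 ✓
  (2) 44 > -11 ✓
  (3) -11 < -10 ✓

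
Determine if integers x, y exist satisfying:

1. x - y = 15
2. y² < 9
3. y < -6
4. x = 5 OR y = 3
No

A contradictory subset is {y² < 9, y < -6}. No integer assignment can satisfy these jointly:

  - y² < 9: restricts y to |y| ≤ 2
  - y < -6: bounds one variable relative to a constant

Direct contradiction: the bounds on y require y ≥ -2 and y ≤ -7 simultaneously, which is empty.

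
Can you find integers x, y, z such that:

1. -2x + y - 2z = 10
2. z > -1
Yes

Take x = -5, y = 0, z = 0. Substituting into each constraint:
  (1) -2(-5) + 0 - 2(0) = 10 ✓
  (2) 0 > -1 ✓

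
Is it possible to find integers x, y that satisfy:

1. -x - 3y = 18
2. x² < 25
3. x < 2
Yes

Take x = 0, y = -6. Substituting into each constraint:
  (1) 0 - 3(-6) = 18 ✓
  (2) x² = (0)² = 0, and 0 < 25 ✓
  (3) 0 < 2 ✓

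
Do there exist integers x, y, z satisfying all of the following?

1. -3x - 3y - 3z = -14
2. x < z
No

Even the single constraint (-3x - 3y - 3z = -14) is infeasible over the integers.

  - -3x - 3y - 3z = -14: every term on the left is divisible by 3, so the LHS ≡ 0 (mod 3), but the RHS -14 is not — no integer solution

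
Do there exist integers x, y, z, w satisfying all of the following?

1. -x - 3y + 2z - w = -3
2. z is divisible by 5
Yes

Take x = 0, y = 0, z = 0, w = 3. Substituting into each constraint:
  (1) 0 - 3(0) + 2(0) + (-3) = -3 ✓
  (2) 0 = 5 × 0, remainder 0 ✓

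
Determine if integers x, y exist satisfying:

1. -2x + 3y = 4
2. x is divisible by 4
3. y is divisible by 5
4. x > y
Yes

Take x = 28, y = 20. Substituting into each constraint:
  (1) -2(28) + 3(20) = 4 ✓
  (2) 28 = 4 × 7, remainder 0 ✓
  (3) 20 = 5 × 4, remainder 0 ✓
  (4) 28 > 20 ✓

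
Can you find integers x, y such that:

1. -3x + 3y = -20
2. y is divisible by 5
No

Even the single constraint (-3x + 3y = -20) is infeasible over the integers.

  - -3x + 3y = -20: every term on the left is divisible by 3, so the LHS ≡ 0 (mod 3), but the RHS -20 is not — no integer solution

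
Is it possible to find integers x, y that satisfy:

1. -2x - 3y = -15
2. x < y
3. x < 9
Yes

Take x = 0, y = 5. Substituting into each constraint:
  (1) -2(0) - 3(5) = -15 ✓
  (2) 0 < 5 ✓
  (3) 0 < 9 ✓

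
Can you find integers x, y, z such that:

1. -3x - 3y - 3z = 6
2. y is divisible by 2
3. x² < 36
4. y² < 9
Yes

Take x = 0, y = 0, z = -2. Substituting into each constraint:
  (1) -3(0) - 3(0) - 3(-2) = 6 ✓
  (2) 0 = 2 × 0, remainder 0 ✓
  (3) x² = (0)² = 0, and 0 < 36 ✓
  (4) y² = (0)² = 0, and 0 < 9 ✓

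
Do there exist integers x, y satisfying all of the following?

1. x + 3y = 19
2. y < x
Yes

Take x = 7, y = 4. Substituting into each constraint:
  (1) 7 + 3(4) = 19 ✓
  (2) 4 < 7 ✓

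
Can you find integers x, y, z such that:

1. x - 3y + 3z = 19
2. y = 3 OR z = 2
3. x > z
Yes

Take x = 25, y = 3, z = 1. Substituting into each constraint:
  (1) 25 - 3(3) + 3(1) = 19 ✓
  (2) y = 3, target 3 ✓ (first branch holds)
  (3) 25 > 1 ✓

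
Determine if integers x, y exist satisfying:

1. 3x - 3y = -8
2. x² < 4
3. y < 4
No

Even the single constraint (3x - 3y = -8) is infeasible over the integers.

  - 3x - 3y = -8: every term on the left is divisible by 3, so the LHS ≡ 0 (mod 3), but the RHS -8 is not — no integer solution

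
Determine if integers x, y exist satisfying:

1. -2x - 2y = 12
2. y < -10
Yes

Take x = 5, y = -11. Substituting into each constraint:
  (1) -2(5) - 2(-11) = 12 ✓
  (2) -11 < -10 ✓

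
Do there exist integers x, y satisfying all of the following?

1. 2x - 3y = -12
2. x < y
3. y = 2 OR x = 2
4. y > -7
Yes

Take x = -3, y = 2. Substituting into each constraint:
  (1) 2(-3) - 3(2) = -12 ✓
  (2) -3 < 2 ✓
  (3) y = 2, target 2 ✓ (first branch holds)
  (4) 2 > -7 ✓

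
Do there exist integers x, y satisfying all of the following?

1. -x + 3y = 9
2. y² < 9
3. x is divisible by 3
Yes

Take x = -3, y = 2. Substituting into each constraint:
  (1) 3 + 3(2) = 9 ✓
  (2) y² = (2)² = 4, and 4 < 9 ✓
  (3) -3 = 3 × -1, remainder 0 ✓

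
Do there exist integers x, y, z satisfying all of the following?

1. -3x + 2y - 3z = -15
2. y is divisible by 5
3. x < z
Yes

Take x = 2, y = 0, z = 3. Substituting into each constraint:
  (1) -3(2) + 2(0) - 3(3) = -15 ✓
  (2) 0 = 5 × 0, remainder 0 ✓
  (3) 2 < 3 ✓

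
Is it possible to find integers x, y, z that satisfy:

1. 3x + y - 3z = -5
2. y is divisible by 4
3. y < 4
Yes

Take x = 4, y = -20, z = -1. Substituting into each constraint:
  (1) 3(4) + (-20) - 3(-1) = -5 ✓
  (2) -20 = 4 × -5, remainder 0 ✓
  (3) -20 < 4 ✓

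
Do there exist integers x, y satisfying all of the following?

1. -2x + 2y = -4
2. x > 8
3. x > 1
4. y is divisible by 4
Yes

Take x = 10, y = 8. Substituting into each constraint:
  (1) -2(10) + 2(8) = -4 ✓
  (2) 10 > 8 ✓
  (3) 10 > 1 ✓
  (4) 8 = 4 × 2, remainder 0 ✓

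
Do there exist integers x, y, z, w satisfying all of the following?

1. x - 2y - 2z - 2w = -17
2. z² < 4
Yes

Take x = 1, y = 9, z = 0, w = 0. Substituting into each constraint:
  (1) 1 - 2(9) - 2(0) - 2(0) = -17 ✓
  (2) z² = (0)² = 0, and 0 < 4 ✓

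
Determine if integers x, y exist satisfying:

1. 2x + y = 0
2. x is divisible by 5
Yes

Take x = 0, y = 0. Substituting into each constraint:
  (1) 2(0) + 0 = 0 ✓
  (2) 0 = 5 × 0, remainder 0 ✓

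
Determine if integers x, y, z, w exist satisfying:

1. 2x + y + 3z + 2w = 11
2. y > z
Yes

Take x = 5, y = 1, z = 0, w = 0. Substituting into each constraint:
  (1) 2(5) + 1 + 3(0) + 2(0) = 11 ✓
  (2) 1 > 0 ✓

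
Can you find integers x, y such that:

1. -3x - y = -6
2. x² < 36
Yes

Take x = 2, y = 0. Substituting into each constraint:
  (1) -3(2) + 0 = -6 ✓
  (2) x² = (2)² = 4, and 4 < 36 ✓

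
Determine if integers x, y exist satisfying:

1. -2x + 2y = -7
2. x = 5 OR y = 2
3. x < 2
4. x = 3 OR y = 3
No

Even the single constraint (-2x + 2y = -7) is infeasible over the integers.

  - -2x + 2y = -7: every term on the left is divisible by 2, so the LHS ≡ 0 (mod 2), but the RHS -7 is not — no integer solution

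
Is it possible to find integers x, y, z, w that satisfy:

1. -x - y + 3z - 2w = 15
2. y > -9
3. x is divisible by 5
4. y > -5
Yes

Take x = 0, y = 0, z = 5, w = 0. Substituting into each constraint:
  (1) 0 + 0 + 3(5) - 2(0) = 15 ✓
  (2) 0 > -9 ✓
  (3) 0 = 5 × 0, remainder 0 ✓
  (4) 0 > -5 ✓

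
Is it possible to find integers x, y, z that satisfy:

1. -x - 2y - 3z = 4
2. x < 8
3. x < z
Yes

Take x = 0, y = -5, z = 2. Substituting into each constraint:
  (1) 0 - 2(-5) - 3(2) = 4 ✓
  (2) 0 < 8 ✓
  (3) 0 < 2 ✓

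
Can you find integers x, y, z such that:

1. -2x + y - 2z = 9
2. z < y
Yes

Take x = -4, y = 1, z = 0. Substituting into each constraint:
  (1) -2(-4) + 1 - 2(0) = 9 ✓
  (2) 0 < 1 ✓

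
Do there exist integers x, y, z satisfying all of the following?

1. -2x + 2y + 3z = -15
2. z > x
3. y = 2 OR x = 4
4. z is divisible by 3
Yes

Take x = 4, y = -17, z = 9. Substituting into each constraint:
  (1) -2(4) + 2(-17) + 3(9) = -15 ✓
  (2) 9 > 4 ✓
  (3) x = 4, target 4 ✓ (second branch holds)
  (4) 9 = 3 × 3, remainder 0 ✓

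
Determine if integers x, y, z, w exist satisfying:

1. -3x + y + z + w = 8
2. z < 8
Yes

Take x = 0, y = 0, z = 0, w = 8. Substituting into each constraint:
  (1) -3(0) + 0 + 0 + 8 = 8 ✓
  (2) 0 < 8 ✓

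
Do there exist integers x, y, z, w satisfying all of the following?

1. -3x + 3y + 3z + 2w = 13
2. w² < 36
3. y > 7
Yes

Take x = 3, y = 8, z = 0, w = -1. Substituting into each constraint:
  (1) -3(3) + 3(8) + 3(0) + 2(-1) = 13 ✓
  (2) w² = (-1)² = 1, and 1 < 36 ✓
  (3) 8 > 7 ✓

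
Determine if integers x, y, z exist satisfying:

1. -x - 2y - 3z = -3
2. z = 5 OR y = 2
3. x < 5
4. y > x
Yes

Take x = -6, y = -3, z = 5. Substituting into each constraint:
  (1) 6 - 2(-3) - 3(5) = -3 ✓
  (2) z = 5, target 5 ✓ (first branch holds)
  (3) -6 < 5 ✓
  (4) -3 > -6 ✓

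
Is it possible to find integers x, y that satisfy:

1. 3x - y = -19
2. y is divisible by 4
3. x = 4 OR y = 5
No

The full constraint system is jointly infeasible over the integers. Each constraint and what it forces:

  - 3x - y = -19: is a linear equation tying the variables together
  - y is divisible by 4: restricts y to multiples of 4
  - x = 4 OR y = 5: forces a choice: either x = 4 or y = 5

Split on the disjunction (x = 4 OR y = 5):
  • If x = 4: with x = 4, writing y = 4y', every remaining term of the linear equation is divisible by 4, so the left side is ≡ 0 (mod 4); but the right side -31 ≡ 1 (mod 4). No integers can satisfy it.
  • If y = 5: this contradicts the divisibility constraint — 5 is not a multiple of 4.
Both branches are infeasible, so the system has no integer solution.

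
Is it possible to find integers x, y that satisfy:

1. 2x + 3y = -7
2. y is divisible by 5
Yes

Take x = 4, y = -5. Substituting into each constraint:
  (1) 2(4) + 3(-5) = -7 ✓
  (2) -5 = 5 × -1, remainder 0 ✓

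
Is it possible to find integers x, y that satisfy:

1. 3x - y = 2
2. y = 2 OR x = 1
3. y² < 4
Yes

Take x = 1, y = 1. Substituting into each constraint:
  (1) 3(1) + (-1) = 2 ✓
  (2) x = 1, target 1 ✓ (second branch holds)
  (3) y² = (1)² = 1, and 1 < 4 ✓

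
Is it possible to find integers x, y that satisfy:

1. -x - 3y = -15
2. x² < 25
Yes

Take x = 0, y = 5. Substituting into each constraint:
  (1) 0 - 3(5) = -15 ✓
  (2) x² = (0)² = 0, and 0 < 25 ✓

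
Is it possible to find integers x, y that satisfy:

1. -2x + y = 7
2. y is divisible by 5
Yes

Take x = 4, y = 15. Substituting into each constraint:
  (1) -2(4) + 15 = 7 ✓
  (2) 15 = 5 × 3, remainder 0 ✓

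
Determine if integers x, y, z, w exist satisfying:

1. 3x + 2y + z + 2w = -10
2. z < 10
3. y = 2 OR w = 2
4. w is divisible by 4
Yes

Take x = 0, y = 2, z = -14, w = 0. Substituting into each constraint:
  (1) 3(0) + 2(2) + (-14) + 2(0) = -10 ✓
  (2) -14 < 10 ✓
  (3) y = 2, target 2 ✓ (first branch holds)
  (4) 0 = 4 × 0, remainder 0 ✓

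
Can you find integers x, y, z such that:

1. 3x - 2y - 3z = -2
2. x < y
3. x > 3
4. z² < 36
Yes

Take x = 6, y = 7, z = 2. Substituting into each constraint:
  (1) 3(6) - 2(7) - 3(2) = -2 ✓
  (2) 6 < 7 ✓
  (3) 6 > 3 ✓
  (4) z² = (2)² = 4, and 4 < 36 ✓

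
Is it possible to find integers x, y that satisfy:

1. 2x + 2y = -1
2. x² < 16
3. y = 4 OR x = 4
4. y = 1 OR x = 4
No

Even the single constraint (2x + 2y = -1) is infeasible over the integers.

  - 2x + 2y = -1: every term on the left is divisible by 2, so the LHS ≡ 0 (mod 2), but the RHS -1 is not — no integer solution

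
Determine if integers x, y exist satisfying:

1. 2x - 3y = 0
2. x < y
Yes

Take x = -3, y = -2. Substituting into each constraint:
  (1) 2(-3) - 3(-2) = 0 ✓
  (2) -3 < -2 ✓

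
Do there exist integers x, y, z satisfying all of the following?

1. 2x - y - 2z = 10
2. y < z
Yes

Take x = 6, y = 0, z = 1. Substituting into each constraint:
  (1) 2(6) + 0 - 2(1) = 10 ✓
  (2) 0 < 1 ✓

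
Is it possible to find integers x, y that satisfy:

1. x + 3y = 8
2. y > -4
Yes

Take x = 2, y = 2. Substituting into each constraint:
  (1) 2 + 3(2) = 8 ✓
  (2) 2 > -4 ✓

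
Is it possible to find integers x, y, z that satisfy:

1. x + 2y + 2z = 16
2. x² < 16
Yes

Take x = 0, y = 0, z = 8. Substituting into each constraint:
  (1) 0 + 2(0) + 2(8) = 16 ✓
  (2) x² = (0)² = 0, and 0 < 16 ✓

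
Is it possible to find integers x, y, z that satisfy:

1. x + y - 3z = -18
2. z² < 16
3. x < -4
Yes

Take x = -5, y = -13, z = 0. Substituting into each constraint:
  (1) (-5) + (-13) - 3(0) = -18 ✓
  (2) z² = (0)² = 0, and 0 < 16 ✓
  (3) -5 < -4 ✓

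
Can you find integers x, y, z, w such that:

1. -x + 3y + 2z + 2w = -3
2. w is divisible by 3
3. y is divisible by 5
Yes

Take x = 3, y = 0, z = 0, w = 0. Substituting into each constraint:
  (1) (-3) + 3(0) + 2(0) + 2(0) = -3 ✓
  (2) 0 = 3 × 0, remainder 0 ✓
  (3) 0 = 5 × 0, remainder 0 ✓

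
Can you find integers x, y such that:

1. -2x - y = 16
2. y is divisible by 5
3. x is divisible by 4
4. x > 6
Yes

Take x = 12, y = -40. Substituting into each constraint:
  (1) -2(12) + 40 = 16 ✓
  (2) -40 = 5 × -8, remainder 0 ✓
  (3) 12 = 4 × 3, remainder 0 ✓
  (4) 12 > 6 ✓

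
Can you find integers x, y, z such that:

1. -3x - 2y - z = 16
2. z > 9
Yes

Take x = -10, y = 2, z = 10. Substituting into each constraint:
  (1) -3(-10) - 2(2) + (-10) = 16 ✓
  (2) 10 > 9 ✓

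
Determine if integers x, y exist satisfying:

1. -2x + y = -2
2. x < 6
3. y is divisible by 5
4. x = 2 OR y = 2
No

A contradictory subset is {-2x + y = -2, y is divisible by 5, x = 2 OR y = 2}. No integer assignment can satisfy these jointly:

  - -2x + y = -2: is a linear equation tying the variables together
  - y is divisible by 5: restricts y to multiples of 5
  - x = 2 OR y = 2: forces a choice: either x = 2 or y = 2

Split on the disjunction (x = 2 OR y = 2):
  • If x = 2: with x = 2, writing y = 5y', every remaining term of the linear equation is divisible by 5, so the left side is ≡ 0 (mod 5); but the right side 2 ≡ 2 (mod 5). No integers can satisfy it.
  • If y = 2: this contradicts the divisibility constraint — 2 is not a multiple of 5.
Both branches are infeasible, so the system has no integer solution.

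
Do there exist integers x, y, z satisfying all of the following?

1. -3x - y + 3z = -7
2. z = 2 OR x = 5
Yes

Take x = 0, y = 13, z = 2. Substituting into each constraint:
  (1) -3(0) + (-13) + 3(2) = -7 ✓
  (2) z = 2, target 2 ✓ (first branch holds)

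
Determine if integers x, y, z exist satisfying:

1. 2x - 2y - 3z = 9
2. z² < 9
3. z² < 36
Yes

Take x = 6, y = 0, z = 1. Substituting into each constraint:
  (1) 2(6) - 2(0) - 3(1) = 9 ✓
  (2) z² = (1)² = 1, and 1 < 9 ✓
  (3) z² = (1)² = 1, and 1 < 36 ✓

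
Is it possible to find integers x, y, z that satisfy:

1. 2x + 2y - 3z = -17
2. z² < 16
Yes

Take x = 0, y = -10, z = -1. Substituting into each constraint:
  (1) 2(0) + 2(-10) - 3(-1) = -17 ✓
  (2) z² = (-1)² = 1, and 1 < 16 ✓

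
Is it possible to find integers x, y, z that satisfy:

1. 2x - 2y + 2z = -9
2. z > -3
No

Even the single constraint (2x - 2y + 2z = -9) is infeasible over the integers.

  - 2x - 2y + 2z = -9: every term on the left is divisible by 2, so the LHS ≡ 0 (mod 2), but the RHS -9 is not — no integer solution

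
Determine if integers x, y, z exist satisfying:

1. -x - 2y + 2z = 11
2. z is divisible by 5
Yes

Take x = -11, y = 0, z = 0. Substituting into each constraint:
  (1) 11 - 2(0) + 2(0) = 11 ✓
  (2) 0 = 5 × 0, remainder 0 ✓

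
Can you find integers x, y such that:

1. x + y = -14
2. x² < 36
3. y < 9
Yes

Take x = 0, y = -14. Substituting into each constraint:
  (1) 0 + (-14) = -14 ✓
  (2) x² = (0)² = 0, and 0 < 36 ✓
  (3) -14 < 9 ✓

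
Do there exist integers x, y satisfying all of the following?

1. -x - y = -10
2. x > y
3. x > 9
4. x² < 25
No

A contradictory subset is {x > 9, x² < 25}. No integer assignment can satisfy these jointly:

  - x > 9: bounds one variable relative to a constant
  - x² < 25: restricts x to |x| ≤ 4

Direct contradiction: the bounds on x require x ≥ 10 and x ≤ 4 simultaneously, which is empty.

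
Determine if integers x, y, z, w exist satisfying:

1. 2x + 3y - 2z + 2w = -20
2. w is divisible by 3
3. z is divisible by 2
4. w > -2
Yes

Take x = -10, y = 0, z = 0, w = 0. Substituting into each constraint:
  (1) 2(-10) + 3(0) - 2(0) + 2(0) = -20 ✓
  (2) 0 = 3 × 0, remainder 0 ✓
  (3) 0 = 2 × 0, remainder 0 ✓
  (4) 0 > -2 ✓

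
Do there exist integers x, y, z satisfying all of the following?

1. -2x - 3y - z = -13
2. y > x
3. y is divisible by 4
Yes

Take x = -1, y = 0, z = 15. Substituting into each constraint:
  (1) -2(-1) - 3(0) + (-15) = -13 ✓
  (2) 0 > -1 ✓
  (3) 0 = 4 × 0, remainder 0 ✓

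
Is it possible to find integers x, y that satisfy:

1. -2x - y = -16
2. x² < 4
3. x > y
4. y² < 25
No

A contradictory subset is {-2x - y = -16, x² < 4, x > y}. No integer assignment can satisfy these jointly:

  - -2x - y = -16: is a linear equation tying the variables together
  - x² < 4: restricts x to |x| ≤ 1
  - x > y: bounds one variable relative to another variable

Propagating the comparison: y < x and x ≤ 1 give y ≤ 0. Range argument: with x ∈ [-1, 1], y ∈ [−∞, 0], the left side of the equation is at least -2, but the right side is -16 < -2. No integer solution exists.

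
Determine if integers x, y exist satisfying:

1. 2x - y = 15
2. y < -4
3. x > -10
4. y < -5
Yes

Take x = 0, y = -15. Substituting into each constraint:
  (1) 2(0) + 15 = 15 ✓
  (2) -15 < -4 ✓
  (3) 0 > -10 ✓
  (4) -15 < -5 ✓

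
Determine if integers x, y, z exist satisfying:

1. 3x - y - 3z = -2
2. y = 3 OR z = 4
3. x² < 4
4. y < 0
Yes

Take x = 0, y = -10, z = 4. Substituting into each constraint:
  (1) 3(0) + 10 - 3(4) = -2 ✓
  (2) z = 4, target 4 ✓ (second branch holds)
  (3) x² = (0)² = 0, and 0 < 4 ✓
  (4) -10 < 0 ✓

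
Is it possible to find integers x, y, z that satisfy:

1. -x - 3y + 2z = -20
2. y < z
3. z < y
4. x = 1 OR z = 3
No

A contradictory subset is {y < z, z < y}. No integer assignment can satisfy these jointly:

  - y < z: bounds one variable relative to another variable
  - z < y: bounds one variable relative to another variable

Direct contradiction: z > y and y > z cannot both hold.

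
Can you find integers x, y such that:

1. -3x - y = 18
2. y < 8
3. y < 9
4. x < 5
Yes

Take x = -6, y = 0. Substituting into each constraint:
  (1) -3(-6) + 0 = 18 ✓
  (2) 0 < 8 ✓
  (3) 0 < 9 ✓
  (4) -6 < 5 ✓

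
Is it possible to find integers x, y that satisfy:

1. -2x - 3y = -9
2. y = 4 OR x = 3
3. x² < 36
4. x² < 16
Yes

Take x = 3, y = 1. Substituting into each constraint:
  (1) -2(3) - 3(1) = -9 ✓
  (2) x = 3, target 3 ✓ (second branch holds)
  (3) x² = (3)² = 9, and 9 < 36 ✓
  (4) x² = (3)² = 9, and 9 < 16 ✓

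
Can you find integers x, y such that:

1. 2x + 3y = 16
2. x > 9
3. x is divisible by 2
Yes

Take x = 14, y = -4. Substituting into each constraint:
  (1) 2(14) + 3(-4) = 16 ✓
  (2) 14 > 9 ✓
  (3) 14 = 2 × 7, remainder 0 ✓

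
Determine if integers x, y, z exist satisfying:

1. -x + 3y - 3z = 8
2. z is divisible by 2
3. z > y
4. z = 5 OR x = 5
No

The full constraint system is jointly infeasible over the integers. Each constraint and what it forces:

  - -x + 3y - 3z = 8: is a linear equation tying the variables together
  - z is divisible by 2: restricts z to multiples of 2
  - z > y: bounds one variable relative to another variable
  - z = 5 OR x = 5: forces a choice: either z = 5 or x = 5

Split on the disjunction (z = 5 OR x = 5):
  • If z = 5: this contradicts the divisibility constraint — 5 is not a multiple of 2.
  • If x = 5: with x = 5, writing z = 2z', every remaining term of the linear equation is divisible by 3, so the left side is ≡ 0 (mod 3); but the right side 13 ≡ 1 (mod 3). No integers can satisfy it.
Both branches are infeasible, so the system has no integer solution.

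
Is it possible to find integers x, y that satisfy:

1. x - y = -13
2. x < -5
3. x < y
Yes

Take x = -13, y = 0. Substituting into each constraint:
  (1) (-13) + 0 = -13 ✓
  (2) -13 < -5 ✓
  (3) -13 < 0 ✓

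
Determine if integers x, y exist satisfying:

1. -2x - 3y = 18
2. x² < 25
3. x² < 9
Yes

Take x = 0, y = -6. Substituting into each constraint:
  (1) -2(0) - 3(-6) = 18 ✓
  (2) x² = (0)² = 0, and 0 < 25 ✓
  (3) x² = (0)² = 0, and 0 < 9 ✓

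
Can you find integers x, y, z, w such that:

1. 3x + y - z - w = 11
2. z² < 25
Yes

Take x = 4, y = 0, z = 1, w = 0. Substituting into each constraint:
  (1) 3(4) + 0 + (-1) + 0 = 11 ✓
  (2) z² = (1)² = 1, and 1 < 25 ✓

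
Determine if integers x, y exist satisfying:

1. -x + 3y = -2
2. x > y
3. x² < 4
No

The full constraint system is jointly infeasible over the integers. Each constraint and what it forces:

  - -x + 3y = -2: is a linear equation tying the variables together
  - x > y: bounds one variable relative to another variable
  - x² < 4: restricts x to |x| ≤ 1

The bounds confine x to {-1, 0, 1}. For each value, substitute into the equation:
  • x = -1: the equation forces y = -1, but x > y fails since -1 ≤ -1.
  • x = 0: the equation gives 3y = -2, so y would not be an integer.
  • x = 1: the equation gives 3y = -1, so y would not be an integer.
Every case fails, so no integer solution exists.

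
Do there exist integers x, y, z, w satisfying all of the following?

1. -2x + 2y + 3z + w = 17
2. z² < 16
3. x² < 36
Yes

Take x = 0, y = 0, z = 0, w = 17. Substituting into each constraint:
  (1) -2(0) + 2(0) + 3(0) + 17 = 17 ✓
  (2) z² = (0)² = 0, and 0 < 16 ✓
  (3) x² = (0)² = 0, and 0 < 36 ✓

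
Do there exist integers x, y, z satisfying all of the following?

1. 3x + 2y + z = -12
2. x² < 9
Yes

Take x = 0, y = 0, z = -12. Substituting into each constraint:
  (1) 3(0) + 2(0) + (-12) = -12 ✓
  (2) x² = (0)² = 0, and 0 < 9 ✓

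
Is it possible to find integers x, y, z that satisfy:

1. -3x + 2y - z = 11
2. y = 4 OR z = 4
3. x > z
Yes

Take x = 0, y = 4, z = -3. Substituting into each constraint:
  (1) -3(0) + 2(4) + 3 = 11 ✓
  (2) y = 4, target 4 ✓ (first branch holds)
  (3) 0 > -3 ✓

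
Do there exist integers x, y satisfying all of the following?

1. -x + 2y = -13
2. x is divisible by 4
No

The full constraint system is jointly infeasible over the integers. Each constraint and what it forces:

  - -x + 2y = -13: is a linear equation tying the variables together
  - x is divisible by 4: restricts x to multiples of 4

Modular obstruction: writing x = 4x', every remaining term of the linear equation is divisible by 2, so the left side is ≡ 0 (mod 2); but the right side -13 ≡ 1 (mod 2). No integers can satisfy it.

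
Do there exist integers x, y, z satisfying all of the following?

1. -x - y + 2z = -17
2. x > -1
Yes

Take x = 17, y = 0, z = 0. Substituting into each constraint:
  (1) (-17) + 0 + 2(0) = -17 ✓
  (2) 17 > -1 ✓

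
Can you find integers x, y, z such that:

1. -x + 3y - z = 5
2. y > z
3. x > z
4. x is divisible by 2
Yes

Take x = 0, y = 1, z = -2. Substituting into each constraint:
  (1) 0 + 3(1) + 2 = 5 ✓
  (2) 1 > -2 ✓
  (3) 0 > -2 ✓
  (4) 0 = 2 × 0, remainder 0 ✓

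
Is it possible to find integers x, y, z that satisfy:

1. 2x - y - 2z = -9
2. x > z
Yes

Take x = 1, y = 11, z = 0. Substituting into each constraint:
  (1) 2(1) + (-11) - 2(0) = -9 ✓
  (2) 1 > 0 ✓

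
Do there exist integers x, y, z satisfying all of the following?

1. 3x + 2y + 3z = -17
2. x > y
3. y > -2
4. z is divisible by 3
Yes

Take x = 6, y = 5, z = -15. Substituting into each constraint:
  (1) 3(6) + 2(5) + 3(-15) = -17 ✓
  (2) 6 > 5 ✓
  (3) 5 > -2 ✓
  (4) -15 = 3 × -5, remainder 0 ✓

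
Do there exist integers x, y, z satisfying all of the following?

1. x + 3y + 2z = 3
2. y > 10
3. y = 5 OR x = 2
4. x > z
Yes

Take x = 2, y = 11, z = -16. Substituting into each constraint:
  (1) 2 + 3(11) + 2(-16) = 3 ✓
  (2) 11 > 10 ✓
  (3) x = 2, target 2 ✓ (second branch holds)
  (4) 2 > -16 ✓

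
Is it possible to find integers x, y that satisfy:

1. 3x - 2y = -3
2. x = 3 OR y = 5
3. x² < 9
No

The full constraint system is jointly infeasible over the integers. Each constraint and what it forces:

  - 3x - 2y = -3: is a linear equation tying the variables together
  - x = 3 OR y = 5: forces a choice: either x = 3 or y = 5
  - x² < 9: restricts x to |x| ≤ 2

Split on the disjunction (x = 3 OR y = 5):
  • If x = 3: this contradicts x² < 9, which requires |x| ≤ 2.
  • If y = 5: with y = 5, every remaining term of the linear equation is divisible by 3, so the left side is ≡ 0 (mod 3); but the right side 7 ≡ 1 (mod 3). No integers can satisfy it.
Both branches are infeasible, so the system has no integer solution.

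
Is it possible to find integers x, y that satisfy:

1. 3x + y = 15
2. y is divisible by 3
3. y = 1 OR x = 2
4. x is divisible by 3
No

A contradictory subset is {3x + y = 15, y = 1 OR x = 2, x is divisible by 3}. No integer assignment can satisfy these jointly:

  - 3x + y = 15: is a linear equation tying the variables together
  - y = 1 OR x = 2: forces a choice: either y = 1 or x = 2
  - x is divisible by 3: restricts x to multiples of 3

Split on the disjunction (y = 1 OR x = 2):
  • If y = 1: with y = 1, writing x = 3x', every remaining term of the linear equation is divisible by 9, so the left side is ≡ 0 (mod 9); but the right side 14 ≡ 5 (mod 9). No integers can satisfy it.
  • If x = 2: this contradicts the divisibility constraint — 2 is not a multiple of 3.
Both branches are infeasible, so the system has no integer solution.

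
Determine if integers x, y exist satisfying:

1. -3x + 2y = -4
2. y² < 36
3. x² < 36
Yes

Take x = 0, y = -2. Substituting into each constraint:
  (1) -3(0) + 2(-2) = -4 ✓
  (2) y² = (-2)² = 4, and 4 < 36 ✓
  (3) x² = (0)² = 0, and 0 < 36 ✓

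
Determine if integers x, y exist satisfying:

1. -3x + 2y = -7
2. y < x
Yes

Take x = 3, y = 1. Substituting into each constraint:
  (1) -3(3) + 2(1) = -7 ✓
  (2) 1 < 3 ✓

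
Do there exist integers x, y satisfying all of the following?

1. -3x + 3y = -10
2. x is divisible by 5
No

Even the single constraint (-3x + 3y = -10) is infeasible over the integers.

  - -3x + 3y = -10: every term on the left is divisible by 3, so the LHS ≡ 0 (mod 3), but the RHS -10 is not — no integer solution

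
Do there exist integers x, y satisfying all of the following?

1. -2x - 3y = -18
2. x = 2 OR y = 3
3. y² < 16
No

A contradictory subset is {-2x - 3y = -18, x = 2 OR y = 3}. No integer assignment can satisfy these jointly:

  - -2x - 3y = -18: is a linear equation tying the variables together
  - x = 2 OR y = 3: forces a choice: either x = 2 or y = 3

Split on the disjunction (x = 2 OR y = 3):
  • If x = 2: with x = 2, every remaining term of the linear equation is divisible by 3, so the left side is ≡ 0 (mod 3); but the right side -14 ≡ 1 (mod 3). No integers can satisfy it.
  • If y = 3: with y = 3, every remaining term of the linear equation is divisible by 2, so the left side is ≡ 0 (mod 2); but the right side -9 ≡ 1 (mod 2). No integers can satisfy it.
Both branches are infeasible, so the system has no integer solution.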